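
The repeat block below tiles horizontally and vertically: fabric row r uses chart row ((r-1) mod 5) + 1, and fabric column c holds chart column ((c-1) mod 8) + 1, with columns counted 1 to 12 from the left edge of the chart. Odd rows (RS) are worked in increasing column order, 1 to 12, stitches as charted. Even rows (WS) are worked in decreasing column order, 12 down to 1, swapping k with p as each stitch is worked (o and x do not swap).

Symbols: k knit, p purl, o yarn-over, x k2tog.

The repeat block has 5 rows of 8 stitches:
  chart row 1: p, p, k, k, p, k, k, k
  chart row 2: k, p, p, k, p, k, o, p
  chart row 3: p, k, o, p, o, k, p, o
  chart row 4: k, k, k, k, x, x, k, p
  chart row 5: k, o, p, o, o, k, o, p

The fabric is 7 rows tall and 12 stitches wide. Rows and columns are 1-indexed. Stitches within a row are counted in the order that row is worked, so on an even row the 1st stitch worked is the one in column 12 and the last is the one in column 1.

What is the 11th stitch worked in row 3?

Row 3 uses chart row ((3-1) mod 5)+1 = 3. Row 3 is odd, so RS.
Chart row 3 tiled across columns 1-12: p k o p o k p o p k o p
Right side: take the tiled row as-is (worked left to right from column 1).
Stitch 11 in working order -> o

Stitch:
o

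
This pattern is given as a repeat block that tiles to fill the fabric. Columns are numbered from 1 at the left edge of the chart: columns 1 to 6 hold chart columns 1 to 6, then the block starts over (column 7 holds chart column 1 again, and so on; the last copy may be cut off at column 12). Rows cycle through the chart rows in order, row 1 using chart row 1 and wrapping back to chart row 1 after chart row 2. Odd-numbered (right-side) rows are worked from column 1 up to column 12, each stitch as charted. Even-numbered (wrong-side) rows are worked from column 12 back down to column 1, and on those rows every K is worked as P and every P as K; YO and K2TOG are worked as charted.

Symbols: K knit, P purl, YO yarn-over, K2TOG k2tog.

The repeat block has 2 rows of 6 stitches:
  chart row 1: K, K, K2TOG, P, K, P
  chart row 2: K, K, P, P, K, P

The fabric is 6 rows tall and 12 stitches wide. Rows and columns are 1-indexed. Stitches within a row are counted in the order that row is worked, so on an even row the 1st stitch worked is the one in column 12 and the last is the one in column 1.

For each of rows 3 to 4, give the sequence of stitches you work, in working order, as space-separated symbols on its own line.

Rows as worked:
K K K2TOG P K P K K K2TOG P K P
K P K K P P K P K K P P

Derivation:
Row 3: chart row 1, RS - tile across columns 1-12 and work as-is.
Row 4: chart row 2, WS - tiled (columns 1-12): K K P P K P K K P P K P; work from column 12 back to 1 with K<->P swapped.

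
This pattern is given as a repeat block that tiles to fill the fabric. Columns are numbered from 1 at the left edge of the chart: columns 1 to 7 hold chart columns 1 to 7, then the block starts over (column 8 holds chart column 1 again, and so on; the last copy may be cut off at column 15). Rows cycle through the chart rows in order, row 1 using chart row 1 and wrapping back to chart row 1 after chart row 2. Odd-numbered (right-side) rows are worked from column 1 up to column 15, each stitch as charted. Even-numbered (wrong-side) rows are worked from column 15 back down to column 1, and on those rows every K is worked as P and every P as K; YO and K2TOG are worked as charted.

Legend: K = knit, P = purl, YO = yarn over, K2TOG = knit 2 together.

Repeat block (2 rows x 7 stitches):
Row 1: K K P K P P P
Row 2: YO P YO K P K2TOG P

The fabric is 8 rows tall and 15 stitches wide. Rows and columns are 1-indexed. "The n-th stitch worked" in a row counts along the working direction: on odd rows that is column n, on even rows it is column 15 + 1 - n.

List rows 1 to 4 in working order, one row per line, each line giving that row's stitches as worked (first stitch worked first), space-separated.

== ROWS AS WORKED ==
K K P K P P P K K P K P P P K
YO K K2TOG K P YO K YO K K2TOG K P YO K YO
K K P K P P P K K P K P P P K
YO K K2TOG K P YO K YO K K2TOG K P YO K YO

Derivation:
Row 1: chart row 1, RS - tile across columns 1-15 and work as-is.
Row 2: chart row 2, WS - tiled (columns 1-15): YO P YO K P K2TOG P YO P YO K P K2TOG P YO; work from column 15 back to 1 with K<->P swapped.
Row 3: chart row 1, RS - tile across columns 1-15 and work as-is.
Row 4: chart row 2, WS - tiled (columns 1-15): YO P YO K P K2TOG P YO P YO K P K2TOG P YO; work from column 15 back to 1 with K<->P swapped.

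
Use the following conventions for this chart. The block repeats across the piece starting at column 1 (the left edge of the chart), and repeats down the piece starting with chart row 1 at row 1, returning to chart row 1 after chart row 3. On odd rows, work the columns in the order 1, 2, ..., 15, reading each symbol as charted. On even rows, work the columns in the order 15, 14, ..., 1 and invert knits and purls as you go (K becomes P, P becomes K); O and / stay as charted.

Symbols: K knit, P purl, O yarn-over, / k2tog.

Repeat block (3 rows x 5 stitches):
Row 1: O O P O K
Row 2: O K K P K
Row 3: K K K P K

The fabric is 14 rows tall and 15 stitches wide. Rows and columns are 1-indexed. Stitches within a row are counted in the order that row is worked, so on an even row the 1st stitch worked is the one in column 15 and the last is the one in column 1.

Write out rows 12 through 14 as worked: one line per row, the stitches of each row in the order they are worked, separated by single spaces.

Rows as worked:
P K P P P P K P P P P K P P P
O O P O K O O P O K O O P O K
P K P P O P K P P O P K P P O

Derivation:
Row 12: chart row 3, WS - tiled (columns 1-15): K K K P K K K K P K K K K P K; work from column 15 back to 1 with K<->P swapped.
Row 13: chart row 1, RS - tile across columns 1-15 and work as-is.
Row 14: chart row 2, WS - tiled (columns 1-15): O K K P K O K K P K O K K P K; work from column 15 back to 1 with K<->P swapped.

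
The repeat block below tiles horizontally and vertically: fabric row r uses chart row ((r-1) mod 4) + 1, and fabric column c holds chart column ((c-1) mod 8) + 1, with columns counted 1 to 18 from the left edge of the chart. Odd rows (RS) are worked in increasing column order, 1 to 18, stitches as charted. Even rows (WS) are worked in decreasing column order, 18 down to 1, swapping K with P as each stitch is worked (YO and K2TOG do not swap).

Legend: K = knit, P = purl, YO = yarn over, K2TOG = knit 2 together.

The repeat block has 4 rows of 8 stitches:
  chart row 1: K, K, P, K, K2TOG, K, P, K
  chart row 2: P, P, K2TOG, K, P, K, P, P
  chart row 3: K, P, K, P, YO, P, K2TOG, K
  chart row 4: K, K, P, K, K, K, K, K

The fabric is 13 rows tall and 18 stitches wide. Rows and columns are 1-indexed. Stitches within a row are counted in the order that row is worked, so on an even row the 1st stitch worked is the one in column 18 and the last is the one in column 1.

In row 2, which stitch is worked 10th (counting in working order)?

Row 2: (2-1) mod 4 = 1, so use chart row 2. Even row -> WS.
Chart row 2 tiled across columns 1-18: P P K2TOG K P K P P P P K2TOG K P K P P P P
WS row: flip the tiled sequence (start at column 18) and apply K<->P; YO and K2TOG stay.
Row 2 as worked: K K K K P K P K2TOG K K K K P K P K2TOG K K
Stitch 10 in working order -> K

== STITCH ==
K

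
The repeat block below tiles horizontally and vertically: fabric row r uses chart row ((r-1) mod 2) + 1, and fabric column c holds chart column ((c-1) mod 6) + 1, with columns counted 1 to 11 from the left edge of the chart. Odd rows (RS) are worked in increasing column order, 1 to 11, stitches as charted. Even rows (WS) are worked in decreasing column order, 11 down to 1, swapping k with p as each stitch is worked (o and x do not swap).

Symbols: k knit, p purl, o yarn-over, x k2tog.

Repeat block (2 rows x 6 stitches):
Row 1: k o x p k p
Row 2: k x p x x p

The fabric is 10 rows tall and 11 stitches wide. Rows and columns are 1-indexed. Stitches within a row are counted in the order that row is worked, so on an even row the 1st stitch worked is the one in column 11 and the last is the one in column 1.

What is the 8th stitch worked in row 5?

Row 5: (5-1) mod 2 = 0, so use chart row 1. Odd row -> RS.
Chart row 1 tiled across columns 1-11: k o x p k p k o x p k
RS: work column 1 to column 11, symbols as charted — the tiled row is the row as worked.
Stitch 8 in working order -> o

Result:
o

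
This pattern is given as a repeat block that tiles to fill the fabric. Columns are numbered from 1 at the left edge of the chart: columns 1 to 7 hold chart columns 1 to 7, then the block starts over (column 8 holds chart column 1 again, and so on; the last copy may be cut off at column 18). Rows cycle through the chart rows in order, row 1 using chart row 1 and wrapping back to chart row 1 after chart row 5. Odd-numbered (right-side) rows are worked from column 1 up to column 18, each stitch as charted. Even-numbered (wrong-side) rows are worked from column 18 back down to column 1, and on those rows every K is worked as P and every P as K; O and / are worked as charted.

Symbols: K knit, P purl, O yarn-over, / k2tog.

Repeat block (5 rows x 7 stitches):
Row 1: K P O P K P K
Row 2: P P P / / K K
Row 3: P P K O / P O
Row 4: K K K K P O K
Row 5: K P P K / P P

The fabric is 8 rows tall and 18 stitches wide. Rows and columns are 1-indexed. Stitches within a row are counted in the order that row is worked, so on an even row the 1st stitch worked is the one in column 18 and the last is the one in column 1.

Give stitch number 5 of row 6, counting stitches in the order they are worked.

Stitch:
P

Derivation:
For row 6: chart row = ((6-1) mod 5) + 1 = 1; this is a WS (even) row.
Chart row 1 tiled across columns 1-18: K P O P K P K K P O P K P K K P O P
WS row: flip the tiled sequence (start at column 18) and apply K<->P; O and / stay.
Row 6 as worked: K O K P P K P K O K P P K P K O K P
Counting 5 along the worked row gives P.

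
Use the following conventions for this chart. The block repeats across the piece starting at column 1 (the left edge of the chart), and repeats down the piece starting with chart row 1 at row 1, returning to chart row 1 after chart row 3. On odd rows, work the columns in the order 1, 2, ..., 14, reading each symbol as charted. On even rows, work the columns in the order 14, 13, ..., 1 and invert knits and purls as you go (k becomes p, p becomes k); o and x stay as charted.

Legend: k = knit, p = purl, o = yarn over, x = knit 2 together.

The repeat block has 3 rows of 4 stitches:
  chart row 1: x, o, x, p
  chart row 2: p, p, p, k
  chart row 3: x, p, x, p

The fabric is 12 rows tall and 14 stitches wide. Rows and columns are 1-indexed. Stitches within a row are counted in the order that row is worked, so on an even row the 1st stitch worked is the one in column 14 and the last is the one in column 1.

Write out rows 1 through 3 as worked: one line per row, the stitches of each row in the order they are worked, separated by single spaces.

== ROWS AS WORKED ==
x o x p x o x p x o x p x o
k k p k k k p k k k p k k k
x p x p x p x p x p x p x p

Derivation:
Row 1: chart row 1, RS - tile across columns 1-14 and work as-is.
Row 2: chart row 2, WS - tiled (columns 1-14): p p p k p p p k p p p k p p; work from column 14 back to 1 with k<->p swapped.
Row 3: chart row 3, RS - tile across columns 1-14 and work as-is.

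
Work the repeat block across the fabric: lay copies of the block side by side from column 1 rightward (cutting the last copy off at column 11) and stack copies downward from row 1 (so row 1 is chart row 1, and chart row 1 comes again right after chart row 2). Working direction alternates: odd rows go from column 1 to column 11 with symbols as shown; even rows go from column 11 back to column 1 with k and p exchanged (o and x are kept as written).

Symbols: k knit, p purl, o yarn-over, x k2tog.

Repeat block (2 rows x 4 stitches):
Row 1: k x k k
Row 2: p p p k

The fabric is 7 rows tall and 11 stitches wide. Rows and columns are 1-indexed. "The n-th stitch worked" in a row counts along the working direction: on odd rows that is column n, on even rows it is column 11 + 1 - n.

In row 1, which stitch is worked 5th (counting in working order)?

Result:
k

Derivation:
Row 1: (1-1) mod 2 = 0, so use chart row 1. Odd row -> RS.
Chart row 1 tiled across columns 1-11: k x k k k x k k k x k
RS row: no reversal, no swap; stitch n worked = column n.
The 5th stitch worked is k.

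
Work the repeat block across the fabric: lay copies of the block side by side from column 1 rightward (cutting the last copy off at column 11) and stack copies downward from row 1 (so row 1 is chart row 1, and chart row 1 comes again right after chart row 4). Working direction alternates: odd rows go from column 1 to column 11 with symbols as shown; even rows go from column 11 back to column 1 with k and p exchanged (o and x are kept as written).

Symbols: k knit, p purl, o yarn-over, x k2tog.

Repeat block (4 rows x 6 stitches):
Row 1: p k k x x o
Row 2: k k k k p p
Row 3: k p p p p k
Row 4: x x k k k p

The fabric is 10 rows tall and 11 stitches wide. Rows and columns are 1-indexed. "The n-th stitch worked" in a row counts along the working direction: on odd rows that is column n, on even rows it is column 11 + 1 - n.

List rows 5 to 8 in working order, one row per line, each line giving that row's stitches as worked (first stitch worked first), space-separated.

Row 5: chart row 1, RS - tile across columns 1-11 and work as-is.
Row 6: chart row 2, WS - tiled (columns 1-11): k k k k p p k k k k p; work from column 11 back to 1 with k<->p swapped.
Row 7: chart row 3, RS - tile across columns 1-11 and work as-is.
Row 8: chart row 4, WS - tiled (columns 1-11): x x k k k p x x k k k; work from column 11 back to 1 with k<->p swapped.

Result:
p k k x x o p k k x x
k p p p p k k p p p p
k p p p p k k p p p p
p p p x x k p p p x x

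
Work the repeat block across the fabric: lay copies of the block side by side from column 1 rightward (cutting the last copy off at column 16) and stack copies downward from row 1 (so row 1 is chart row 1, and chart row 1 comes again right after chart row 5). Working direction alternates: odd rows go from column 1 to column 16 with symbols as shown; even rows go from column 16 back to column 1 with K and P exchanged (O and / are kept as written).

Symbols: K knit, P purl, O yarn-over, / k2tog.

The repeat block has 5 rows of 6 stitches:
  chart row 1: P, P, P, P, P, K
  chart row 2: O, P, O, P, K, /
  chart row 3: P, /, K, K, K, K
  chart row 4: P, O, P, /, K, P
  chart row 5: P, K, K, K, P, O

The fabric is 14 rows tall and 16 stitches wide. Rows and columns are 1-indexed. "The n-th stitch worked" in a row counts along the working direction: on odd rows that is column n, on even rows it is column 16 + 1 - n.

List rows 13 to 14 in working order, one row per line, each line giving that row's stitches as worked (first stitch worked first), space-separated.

== ROWS AS WORKED ==
P / K K K K P / K K K K P / K K
/ K O K K P / K O K K P / K O K

Derivation:
Row 13: chart row 3, RS - tile across columns 1-16 and work as-is.
Row 14: chart row 4, WS - tiled (columns 1-16): P O P / K P P O P / K P P O P /; work from column 16 back to 1 with K<->P swapped.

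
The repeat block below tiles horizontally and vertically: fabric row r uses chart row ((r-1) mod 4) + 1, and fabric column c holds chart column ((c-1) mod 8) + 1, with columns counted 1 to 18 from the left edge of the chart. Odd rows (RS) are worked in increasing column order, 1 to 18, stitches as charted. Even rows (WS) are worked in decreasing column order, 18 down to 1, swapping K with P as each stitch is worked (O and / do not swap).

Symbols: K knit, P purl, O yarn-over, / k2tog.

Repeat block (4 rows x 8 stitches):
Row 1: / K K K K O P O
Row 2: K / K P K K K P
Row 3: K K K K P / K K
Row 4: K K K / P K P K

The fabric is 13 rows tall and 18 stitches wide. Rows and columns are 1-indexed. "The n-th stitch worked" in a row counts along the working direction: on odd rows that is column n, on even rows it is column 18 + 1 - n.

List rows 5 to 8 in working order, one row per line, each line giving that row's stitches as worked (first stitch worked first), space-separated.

Row 5: chart row 1, RS - tile across columns 1-18 and work as-is.
Row 6: chart row 2, WS - tiled (columns 1-18): K / K P K K K P K / K P K K K P K /; work from column 18 back to 1 with K<->P swapped.
Row 7: chart row 3, RS - tile across columns 1-18 and work as-is.
Row 8: chart row 4, WS - tiled (columns 1-18): K K K / P K P K K K K / P K P K K K; work from column 18 back to 1 with K<->P swapped.

Rows as worked:
/ K K K K O P O / K K K K O P O / K
/ P K P P P K P / P K P P P K P / P
K K K K P / K K K K K K P / K K K K
P P P K P K / P P P P K P K / P P P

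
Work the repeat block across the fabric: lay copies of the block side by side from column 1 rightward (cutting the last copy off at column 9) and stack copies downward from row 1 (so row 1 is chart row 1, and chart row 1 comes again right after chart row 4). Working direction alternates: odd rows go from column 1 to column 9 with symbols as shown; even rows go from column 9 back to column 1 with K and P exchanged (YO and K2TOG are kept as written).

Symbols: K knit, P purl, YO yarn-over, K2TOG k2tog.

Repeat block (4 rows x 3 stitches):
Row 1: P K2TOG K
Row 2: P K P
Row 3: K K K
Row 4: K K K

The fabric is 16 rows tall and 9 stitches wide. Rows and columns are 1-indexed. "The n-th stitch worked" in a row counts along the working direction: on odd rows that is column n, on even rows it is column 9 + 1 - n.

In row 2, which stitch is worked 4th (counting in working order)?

Row 2 uses chart row ((2-1) mod 4)+1 = 2. Row 2 is even, so WS.
Chart row 2 tiled across columns 1-9: P K P P K P P K P
Wrong side: read the tiled row from column 9 down to 1 and exchange K with P (leave YO, K2TOG).
Row 2 as worked: K P K K P K K P K
Counting 4 along the worked row gives K.

Result:
K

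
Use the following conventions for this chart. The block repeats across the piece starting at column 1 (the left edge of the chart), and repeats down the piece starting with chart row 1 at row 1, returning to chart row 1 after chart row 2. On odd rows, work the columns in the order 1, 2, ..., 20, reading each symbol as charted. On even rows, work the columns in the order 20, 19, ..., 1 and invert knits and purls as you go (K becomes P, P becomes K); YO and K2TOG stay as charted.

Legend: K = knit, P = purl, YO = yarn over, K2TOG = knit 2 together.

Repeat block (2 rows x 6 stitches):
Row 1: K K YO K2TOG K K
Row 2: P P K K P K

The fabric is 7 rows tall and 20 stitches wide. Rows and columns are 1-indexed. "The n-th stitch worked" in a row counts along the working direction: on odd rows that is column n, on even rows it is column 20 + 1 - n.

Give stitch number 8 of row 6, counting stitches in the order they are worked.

For row 6: chart row = ((6-1) mod 2) + 1 = 2; this is a WS (even) row.
Chart row 2 tiled across columns 1-20: P P K K P K P P K K P K P P K K P K P P
WS row: flip the tiled sequence (start at column 20) and apply K<->P; YO and K2TOG stay.
Row 6 as worked: K K P K P P K K P K P P K K P K P P K K
The 8th stitch worked is K.

Result:
K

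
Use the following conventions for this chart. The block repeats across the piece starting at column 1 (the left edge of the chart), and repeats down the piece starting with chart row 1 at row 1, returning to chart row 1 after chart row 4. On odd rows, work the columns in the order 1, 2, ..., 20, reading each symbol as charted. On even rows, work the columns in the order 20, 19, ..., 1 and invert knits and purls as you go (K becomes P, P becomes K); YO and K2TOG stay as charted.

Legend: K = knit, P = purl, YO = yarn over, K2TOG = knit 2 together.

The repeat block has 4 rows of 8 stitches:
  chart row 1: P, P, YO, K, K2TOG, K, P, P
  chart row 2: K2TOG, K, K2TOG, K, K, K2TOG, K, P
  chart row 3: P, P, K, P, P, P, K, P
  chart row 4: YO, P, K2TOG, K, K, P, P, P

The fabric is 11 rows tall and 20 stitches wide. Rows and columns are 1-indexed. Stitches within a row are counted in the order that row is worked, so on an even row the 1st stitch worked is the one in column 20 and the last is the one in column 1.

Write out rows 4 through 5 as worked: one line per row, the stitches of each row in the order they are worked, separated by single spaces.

== ROWS AS WORKED ==
P K2TOG K YO K K K P P K2TOG K YO K K K P P K2TOG K YO
P P YO K K2TOG K P P P P YO K K2TOG K P P P P YO K

Derivation:
Row 4: chart row 4, WS - tiled (columns 1-20): YO P K2TOG K K P P P YO P K2TOG K K P P P YO P K2TOG K; work from column 20 back to 1 with K<->P swapped.
Row 5: chart row 1, RS - tile across columns 1-20 and work as-is.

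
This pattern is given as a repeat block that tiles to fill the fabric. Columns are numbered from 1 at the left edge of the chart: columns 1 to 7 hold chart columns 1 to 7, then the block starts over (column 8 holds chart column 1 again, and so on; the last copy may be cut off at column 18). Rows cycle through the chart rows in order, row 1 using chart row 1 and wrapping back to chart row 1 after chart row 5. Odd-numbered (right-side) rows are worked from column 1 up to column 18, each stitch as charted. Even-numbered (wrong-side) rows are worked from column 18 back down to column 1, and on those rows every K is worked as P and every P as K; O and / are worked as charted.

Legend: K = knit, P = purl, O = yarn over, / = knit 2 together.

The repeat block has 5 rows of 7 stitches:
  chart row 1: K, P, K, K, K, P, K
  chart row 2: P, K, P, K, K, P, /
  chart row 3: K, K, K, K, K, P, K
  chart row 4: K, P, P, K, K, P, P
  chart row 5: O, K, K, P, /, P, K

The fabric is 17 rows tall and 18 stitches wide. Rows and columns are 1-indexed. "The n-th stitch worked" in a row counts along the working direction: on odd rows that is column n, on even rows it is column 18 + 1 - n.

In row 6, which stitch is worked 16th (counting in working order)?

Stitch:
P

Derivation:
For row 6: chart row = ((6-1) mod 5) + 1 = 1; this is a WS (even) row.
Chart row 1 tiled across columns 1-18: K P K K K P K K P K K K P K K P K K
WS row: flip the tiled sequence (start at column 18) and apply K<->P; O and / stay.
Row 6 as worked: P P K P P K P P P K P P K P P P K P
The 16th stitch worked is P.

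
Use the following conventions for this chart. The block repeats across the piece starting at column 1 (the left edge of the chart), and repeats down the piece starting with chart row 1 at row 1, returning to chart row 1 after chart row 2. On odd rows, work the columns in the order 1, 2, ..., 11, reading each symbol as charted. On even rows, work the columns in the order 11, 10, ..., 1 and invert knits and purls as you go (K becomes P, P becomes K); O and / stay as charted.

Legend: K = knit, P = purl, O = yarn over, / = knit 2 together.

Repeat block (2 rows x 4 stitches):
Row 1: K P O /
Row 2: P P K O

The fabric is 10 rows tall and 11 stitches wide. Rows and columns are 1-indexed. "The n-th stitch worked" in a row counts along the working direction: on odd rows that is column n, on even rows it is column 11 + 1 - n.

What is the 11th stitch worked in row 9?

Stitch:
O

Derivation:
For row 9: chart row = ((9-1) mod 2) + 1 = 1; this is a RS (odd) row.
Chart row 1 tiled across columns 1-11: K P O / K P O / K P O
Right side: take the tiled row as-is (worked left to right from column 1).
Counting 11 along the worked row gives O.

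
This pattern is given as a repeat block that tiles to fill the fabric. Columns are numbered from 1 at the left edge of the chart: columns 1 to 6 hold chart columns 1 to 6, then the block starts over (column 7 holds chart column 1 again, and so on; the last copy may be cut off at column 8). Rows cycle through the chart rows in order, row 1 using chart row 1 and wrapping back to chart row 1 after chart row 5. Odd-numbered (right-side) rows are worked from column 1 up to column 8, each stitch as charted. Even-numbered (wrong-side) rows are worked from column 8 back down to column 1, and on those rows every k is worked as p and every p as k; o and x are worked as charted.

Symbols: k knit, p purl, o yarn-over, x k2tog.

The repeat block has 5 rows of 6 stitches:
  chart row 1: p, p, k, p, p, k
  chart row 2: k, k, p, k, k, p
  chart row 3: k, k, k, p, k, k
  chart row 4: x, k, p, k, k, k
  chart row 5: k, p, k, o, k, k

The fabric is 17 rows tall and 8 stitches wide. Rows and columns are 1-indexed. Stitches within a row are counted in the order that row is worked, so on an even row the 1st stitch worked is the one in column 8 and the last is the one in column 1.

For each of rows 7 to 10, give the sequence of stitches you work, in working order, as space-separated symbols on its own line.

Rows as worked:
k k p k k p k k
p p p p k p p p
x k p k k k x k
k p p p o p k p

Derivation:
Row 7: chart row 2, RS - tile across columns 1-8 and work as-is.
Row 8: chart row 3, WS - tiled (columns 1-8): k k k p k k k k; work from column 8 back to 1 with k<->p swapped.
Row 9: chart row 4, RS - tile across columns 1-8 and work as-is.
Row 10: chart row 5, WS - tiled (columns 1-8): k p k o k k k p; work from column 8 back to 1 with k<->p swapped.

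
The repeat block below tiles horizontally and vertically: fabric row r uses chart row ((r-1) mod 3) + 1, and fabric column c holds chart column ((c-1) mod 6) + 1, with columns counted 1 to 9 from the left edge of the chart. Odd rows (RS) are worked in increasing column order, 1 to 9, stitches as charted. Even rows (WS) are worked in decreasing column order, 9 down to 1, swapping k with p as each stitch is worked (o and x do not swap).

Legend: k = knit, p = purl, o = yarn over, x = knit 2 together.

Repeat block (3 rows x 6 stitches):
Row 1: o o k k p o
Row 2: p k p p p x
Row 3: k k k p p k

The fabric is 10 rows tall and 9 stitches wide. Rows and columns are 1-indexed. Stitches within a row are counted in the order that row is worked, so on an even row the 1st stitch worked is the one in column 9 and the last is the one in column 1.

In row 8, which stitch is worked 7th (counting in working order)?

Result:
k

Derivation:
Row 8: (8-1) mod 3 = 1, so use chart row 2. Even row -> WS.
Chart row 2 tiled across columns 1-9: p k p p p x p k p
Wrong side: read the tiled row from column 9 down to 1 and exchange k with p (leave o, x).
Row 8 as worked: k p k x k k k p k
The 7th stitch worked is k.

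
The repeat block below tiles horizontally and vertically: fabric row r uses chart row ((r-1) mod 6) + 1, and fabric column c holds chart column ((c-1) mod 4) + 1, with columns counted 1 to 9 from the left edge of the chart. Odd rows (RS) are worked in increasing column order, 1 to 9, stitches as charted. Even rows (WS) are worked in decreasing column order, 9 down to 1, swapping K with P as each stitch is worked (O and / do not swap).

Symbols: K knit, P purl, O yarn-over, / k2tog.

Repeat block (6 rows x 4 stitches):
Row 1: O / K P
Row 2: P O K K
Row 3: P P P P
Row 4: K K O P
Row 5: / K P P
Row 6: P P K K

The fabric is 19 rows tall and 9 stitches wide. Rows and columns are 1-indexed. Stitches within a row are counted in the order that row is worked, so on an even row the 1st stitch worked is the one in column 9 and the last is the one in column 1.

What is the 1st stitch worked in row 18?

Stitch:
K

Derivation:
Row 18 uses chart row ((18-1) mod 6)+1 = 6. Row 18 is even, so WS.
Chart row 6 tiled across columns 1-9: P P K K P P K K P
WS: work from column 9 back to column 1 (reverse the tiled row), swapping K<->P (O and / unchanged).
Row 18 as worked: K P P K K P P K K
Stitch 1 in working order -> K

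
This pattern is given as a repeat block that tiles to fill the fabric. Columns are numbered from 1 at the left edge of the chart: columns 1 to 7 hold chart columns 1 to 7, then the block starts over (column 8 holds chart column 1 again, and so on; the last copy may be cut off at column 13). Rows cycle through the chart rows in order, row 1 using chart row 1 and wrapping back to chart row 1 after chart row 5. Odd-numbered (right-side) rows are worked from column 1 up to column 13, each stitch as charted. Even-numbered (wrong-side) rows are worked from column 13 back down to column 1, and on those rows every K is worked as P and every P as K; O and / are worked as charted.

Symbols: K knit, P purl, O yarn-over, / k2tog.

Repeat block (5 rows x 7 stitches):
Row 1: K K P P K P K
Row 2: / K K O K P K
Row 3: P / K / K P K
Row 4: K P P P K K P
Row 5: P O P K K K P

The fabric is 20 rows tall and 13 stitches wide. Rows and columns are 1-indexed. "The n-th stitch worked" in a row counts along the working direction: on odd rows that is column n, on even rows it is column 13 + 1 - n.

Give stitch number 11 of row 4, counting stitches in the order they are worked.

Row 4: (4-1) mod 5 = 3, so use chart row 4. Even row -> WS.
Chart row 4 tiled across columns 1-13: K P P P K K P K P P P K K
WS row: flip the tiled sequence (start at column 13) and apply K<->P; O and / stay.
Row 4 as worked: P P K K K P K P P K K K P
The 11th stitch worked is K.

Result:
K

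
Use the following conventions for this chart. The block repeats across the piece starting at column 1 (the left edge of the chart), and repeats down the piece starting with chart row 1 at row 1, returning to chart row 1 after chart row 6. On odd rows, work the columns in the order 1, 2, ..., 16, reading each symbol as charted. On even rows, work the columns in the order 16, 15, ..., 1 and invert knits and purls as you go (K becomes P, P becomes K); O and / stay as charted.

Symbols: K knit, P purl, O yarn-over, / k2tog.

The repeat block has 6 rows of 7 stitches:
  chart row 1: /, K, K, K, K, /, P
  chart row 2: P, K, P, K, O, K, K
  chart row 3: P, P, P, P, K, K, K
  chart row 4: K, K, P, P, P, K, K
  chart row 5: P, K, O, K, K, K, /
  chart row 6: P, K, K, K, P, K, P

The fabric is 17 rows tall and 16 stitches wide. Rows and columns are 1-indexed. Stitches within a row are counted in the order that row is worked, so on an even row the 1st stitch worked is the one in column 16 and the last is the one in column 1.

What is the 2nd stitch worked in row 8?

Result:
K

Derivation:
Row 8 uses chart row ((8-1) mod 6)+1 = 2. Row 8 is even, so WS.
Chart row 2 tiled across columns 1-16: P K P K O K K P K P K O K K P K
Wrong side: read the tiled row from column 16 down to 1 and exchange K with P (leave O, /).
Row 8 as worked: P K P P O P K P K P P O P K P K
Counting 2 along the worked row gives K.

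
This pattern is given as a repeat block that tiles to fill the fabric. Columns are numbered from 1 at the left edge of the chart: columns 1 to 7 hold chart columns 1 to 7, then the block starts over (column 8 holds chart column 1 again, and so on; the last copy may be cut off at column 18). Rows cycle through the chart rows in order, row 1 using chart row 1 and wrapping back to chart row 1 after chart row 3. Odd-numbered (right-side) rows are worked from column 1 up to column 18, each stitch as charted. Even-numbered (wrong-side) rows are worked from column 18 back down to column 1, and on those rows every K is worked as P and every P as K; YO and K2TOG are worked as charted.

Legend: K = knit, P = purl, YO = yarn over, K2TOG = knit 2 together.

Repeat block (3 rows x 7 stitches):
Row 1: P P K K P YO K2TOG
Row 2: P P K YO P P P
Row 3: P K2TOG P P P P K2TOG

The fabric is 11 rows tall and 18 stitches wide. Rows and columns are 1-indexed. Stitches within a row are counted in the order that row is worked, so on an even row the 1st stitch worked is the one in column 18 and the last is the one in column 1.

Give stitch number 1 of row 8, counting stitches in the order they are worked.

Row 8: (8-1) mod 3 = 1, so use chart row 2. Even row -> WS.
Chart row 2 tiled across columns 1-18: P P K YO P P P P P K YO P P P P P K YO
Wrong side: read the tiled row from column 18 down to 1 and exchange K with P (leave YO, K2TOG).
Row 8 as worked: YO P K K K K K YO P K K K K K YO P K K
Stitch 1 in working order -> YO

== STITCH ==
YO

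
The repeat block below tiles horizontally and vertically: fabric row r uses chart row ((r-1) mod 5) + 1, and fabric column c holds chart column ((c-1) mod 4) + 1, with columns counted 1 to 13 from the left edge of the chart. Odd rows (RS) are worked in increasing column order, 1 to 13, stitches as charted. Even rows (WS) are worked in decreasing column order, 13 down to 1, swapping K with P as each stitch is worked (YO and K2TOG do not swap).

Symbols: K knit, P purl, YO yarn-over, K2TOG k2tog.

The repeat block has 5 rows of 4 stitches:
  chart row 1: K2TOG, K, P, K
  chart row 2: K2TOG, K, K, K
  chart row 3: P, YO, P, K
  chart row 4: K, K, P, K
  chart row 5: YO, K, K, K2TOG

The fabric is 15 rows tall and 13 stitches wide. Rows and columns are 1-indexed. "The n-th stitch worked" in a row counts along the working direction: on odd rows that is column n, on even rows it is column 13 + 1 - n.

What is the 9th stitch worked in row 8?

Row 8 uses chart row ((8-1) mod 5)+1 = 3. Row 8 is even, so WS.
Chart row 3 tiled across columns 1-13: P YO P K P YO P K P YO P K P
WS row: flip the tiled sequence (start at column 13) and apply K<->P; YO and K2TOG stay.
Row 8 as worked: K P K YO K P K YO K P K YO K
The 9th stitch worked is K.

== STITCH ==
K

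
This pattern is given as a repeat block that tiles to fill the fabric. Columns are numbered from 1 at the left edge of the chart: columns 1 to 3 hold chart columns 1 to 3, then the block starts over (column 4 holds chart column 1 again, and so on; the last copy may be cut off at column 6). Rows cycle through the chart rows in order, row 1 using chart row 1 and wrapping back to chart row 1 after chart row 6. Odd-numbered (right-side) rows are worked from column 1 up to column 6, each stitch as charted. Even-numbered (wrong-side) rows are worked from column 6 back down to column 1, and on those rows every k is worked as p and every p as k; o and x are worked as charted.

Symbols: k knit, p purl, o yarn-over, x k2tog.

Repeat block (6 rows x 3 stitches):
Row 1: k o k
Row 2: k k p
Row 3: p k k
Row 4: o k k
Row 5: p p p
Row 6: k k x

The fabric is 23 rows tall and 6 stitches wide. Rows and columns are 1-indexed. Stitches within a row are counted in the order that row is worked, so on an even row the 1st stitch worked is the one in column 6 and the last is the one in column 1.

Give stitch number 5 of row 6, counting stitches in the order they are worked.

Row 6: (6-1) mod 6 = 5, so use chart row 6. Even row -> WS.
Chart row 6 tiled across columns 1-6: k k x k k x
WS: work from column 6 back to column 1 (reverse the tiled row), swapping k<->p (o and x unchanged).
Row 6 as worked: x p p x p p
The 5th stitch worked is p.

Stitch:
p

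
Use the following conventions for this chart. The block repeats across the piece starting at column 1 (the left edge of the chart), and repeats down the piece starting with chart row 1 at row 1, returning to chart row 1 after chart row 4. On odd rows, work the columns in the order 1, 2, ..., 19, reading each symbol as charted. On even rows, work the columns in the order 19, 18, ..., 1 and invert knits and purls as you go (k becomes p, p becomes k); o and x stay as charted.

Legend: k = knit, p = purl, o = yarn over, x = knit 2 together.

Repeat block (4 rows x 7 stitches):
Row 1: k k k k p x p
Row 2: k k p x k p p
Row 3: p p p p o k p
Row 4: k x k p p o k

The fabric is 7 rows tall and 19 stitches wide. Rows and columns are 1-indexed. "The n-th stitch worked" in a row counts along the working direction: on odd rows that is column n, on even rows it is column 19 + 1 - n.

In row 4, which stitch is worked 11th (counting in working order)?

Stitch:
x

Derivation:
For row 4: chart row = ((4-1) mod 4) + 1 = 4; this is a WS (even) row.
Chart row 4 tiled across columns 1-19: k x k p p o k k x k p p o k k x k p p
WS row: flip the tiled sequence (start at column 19) and apply k<->p; o and x stay.
Row 4 as worked: k k p x p p o k k p x p p o k k p x p
Stitch 11 in working order -> x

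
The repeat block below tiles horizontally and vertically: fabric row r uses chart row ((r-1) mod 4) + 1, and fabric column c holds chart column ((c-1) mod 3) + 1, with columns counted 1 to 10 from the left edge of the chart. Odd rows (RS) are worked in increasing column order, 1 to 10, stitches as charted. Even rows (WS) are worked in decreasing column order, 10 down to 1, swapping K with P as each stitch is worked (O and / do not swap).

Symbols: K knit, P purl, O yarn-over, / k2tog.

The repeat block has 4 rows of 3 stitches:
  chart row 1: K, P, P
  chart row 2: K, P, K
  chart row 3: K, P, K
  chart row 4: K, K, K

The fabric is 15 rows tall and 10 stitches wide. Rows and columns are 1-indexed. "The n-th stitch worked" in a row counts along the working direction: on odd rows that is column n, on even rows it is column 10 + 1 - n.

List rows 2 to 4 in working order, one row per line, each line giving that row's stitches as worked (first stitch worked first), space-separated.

== ROWS AS WORKED ==
P P K P P K P P K P
K P K K P K K P K K
P P P P P P P P P P

Derivation:
Row 2: chart row 2, WS - tiled (columns 1-10): K P K K P K K P K K; work from column 10 back to 1 with K<->P swapped.
Row 3: chart row 3, RS - tile across columns 1-10 and work as-is.
Row 4: chart row 4, WS - tiled (columns 1-10): K K K K K K K K K K; work from column 10 back to 1 with K<->P swapped.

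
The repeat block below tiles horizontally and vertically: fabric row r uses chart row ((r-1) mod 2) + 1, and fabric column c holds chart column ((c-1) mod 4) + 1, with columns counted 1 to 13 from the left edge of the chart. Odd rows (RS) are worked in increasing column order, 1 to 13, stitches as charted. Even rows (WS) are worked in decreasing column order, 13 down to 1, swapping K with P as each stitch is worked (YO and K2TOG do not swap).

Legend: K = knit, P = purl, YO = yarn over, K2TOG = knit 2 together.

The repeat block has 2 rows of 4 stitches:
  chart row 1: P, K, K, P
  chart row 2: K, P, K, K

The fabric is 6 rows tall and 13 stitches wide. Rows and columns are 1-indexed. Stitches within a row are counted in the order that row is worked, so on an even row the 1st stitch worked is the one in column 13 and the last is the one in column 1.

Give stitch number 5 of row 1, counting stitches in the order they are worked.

Result:
P

Derivation:
Row 1: (1-1) mod 2 = 0, so use chart row 1. Odd row -> RS.
Chart row 1 tiled across columns 1-13: P K K P P K K P P K K P P
RS row: no reversal, no swap; stitch n worked = column n.
Counting 5 along the worked row gives P.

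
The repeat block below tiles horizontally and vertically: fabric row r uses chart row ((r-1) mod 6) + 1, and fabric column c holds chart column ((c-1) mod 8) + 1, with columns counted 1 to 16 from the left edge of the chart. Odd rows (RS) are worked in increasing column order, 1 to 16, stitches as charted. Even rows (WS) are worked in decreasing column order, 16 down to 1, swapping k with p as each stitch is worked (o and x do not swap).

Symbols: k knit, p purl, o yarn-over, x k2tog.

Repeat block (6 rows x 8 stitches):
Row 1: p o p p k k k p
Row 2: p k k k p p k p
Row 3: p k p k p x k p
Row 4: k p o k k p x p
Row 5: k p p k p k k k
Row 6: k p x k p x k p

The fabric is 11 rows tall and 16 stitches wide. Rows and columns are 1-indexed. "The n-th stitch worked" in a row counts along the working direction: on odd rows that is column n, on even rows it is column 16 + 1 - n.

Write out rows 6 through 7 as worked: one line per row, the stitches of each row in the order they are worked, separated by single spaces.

Row 6: chart row 6, WS - tiled (columns 1-16): k p x k p x k p k p x k p x k p; work from column 16 back to 1 with k<->p swapped.
Row 7: chart row 1, RS - tile across columns 1-16 and work as-is.

== ROWS AS WORKED ==
k p x k p x k p k p x k p x k p
p o p p k k k p p o p p k k k p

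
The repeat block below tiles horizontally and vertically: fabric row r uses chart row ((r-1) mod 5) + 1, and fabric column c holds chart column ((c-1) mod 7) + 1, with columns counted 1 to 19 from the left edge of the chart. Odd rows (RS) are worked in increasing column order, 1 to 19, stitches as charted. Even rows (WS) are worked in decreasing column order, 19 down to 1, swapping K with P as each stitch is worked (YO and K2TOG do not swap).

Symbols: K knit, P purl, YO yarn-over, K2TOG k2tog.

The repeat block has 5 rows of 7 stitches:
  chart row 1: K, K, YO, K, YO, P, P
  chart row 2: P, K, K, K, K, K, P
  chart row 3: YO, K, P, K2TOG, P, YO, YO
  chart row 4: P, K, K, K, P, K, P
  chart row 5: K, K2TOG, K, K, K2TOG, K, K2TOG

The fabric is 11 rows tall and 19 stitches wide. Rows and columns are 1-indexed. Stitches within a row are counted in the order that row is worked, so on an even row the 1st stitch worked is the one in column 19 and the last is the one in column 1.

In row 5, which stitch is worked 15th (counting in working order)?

== STITCH ==
K

Derivation:
Row 5: (5-1) mod 5 = 4, so use chart row 5. Odd row -> RS.
Chart row 5 tiled across columns 1-19: K K2TOG K K K2TOG K K2TOG K K2TOG K K K2TOG K K2TOG K K2TOG K K K2TOG
RS row: no reversal, no swap; stitch n worked = column n.
Stitch 15 in working order -> K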